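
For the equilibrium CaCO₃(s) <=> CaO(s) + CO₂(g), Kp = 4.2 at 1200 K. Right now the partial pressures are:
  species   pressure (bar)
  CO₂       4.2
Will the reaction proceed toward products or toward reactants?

neither direction; the system is at equilibrium

(CaCO₃, CaO are pure solids — omitted from Qp.)
Qp = P(CO₂) = 4.2
Qp = 4.2 = Kp, so the system is already at equilibrium.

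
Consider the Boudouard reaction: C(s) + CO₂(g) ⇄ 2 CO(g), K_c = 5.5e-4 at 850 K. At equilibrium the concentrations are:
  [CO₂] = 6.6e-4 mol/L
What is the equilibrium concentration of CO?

(C is a pure solid — omitted from K_c.)
At equilibrium, K_c = [CO]² / [CO₂] = 5.5e-4.
([CO])² / (6.6e-4) = 5.5e-4
[CO]² = 3.63e-7 ⇒ [CO] = 6.0e-4 mol/L

[CO] = 6.0e-4 mol/L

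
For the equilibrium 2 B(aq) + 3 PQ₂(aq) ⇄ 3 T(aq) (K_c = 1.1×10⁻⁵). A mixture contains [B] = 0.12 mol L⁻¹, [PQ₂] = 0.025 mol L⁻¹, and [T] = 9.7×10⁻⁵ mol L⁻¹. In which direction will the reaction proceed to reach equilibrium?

forward (toward products)

Q_c = [T]³ / ([B]²·[PQ₂]³) = (9.7×10⁻⁵)³ / ((0.12)²·(0.025)³) = 4.1×10⁻⁶
Q_c = 4.1×10⁻⁶ < K_c = 1.1×10⁻⁵, so the forward reaction proceeds.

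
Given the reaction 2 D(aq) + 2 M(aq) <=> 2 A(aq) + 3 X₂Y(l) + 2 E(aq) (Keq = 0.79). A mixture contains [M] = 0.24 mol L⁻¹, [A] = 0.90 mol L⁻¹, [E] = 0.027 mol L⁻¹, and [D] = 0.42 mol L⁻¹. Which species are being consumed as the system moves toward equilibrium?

(X₂Y is a pure liquid — omitted from Q.)
Q = [A]²·[E]² / ([D]²·[M]²) = (0.90)²·(0.027)² / ((0.42)²·(0.24)²) = 0.058
Q = 0.058 < Keq = 0.79: net forward reaction.

D, M (reactants)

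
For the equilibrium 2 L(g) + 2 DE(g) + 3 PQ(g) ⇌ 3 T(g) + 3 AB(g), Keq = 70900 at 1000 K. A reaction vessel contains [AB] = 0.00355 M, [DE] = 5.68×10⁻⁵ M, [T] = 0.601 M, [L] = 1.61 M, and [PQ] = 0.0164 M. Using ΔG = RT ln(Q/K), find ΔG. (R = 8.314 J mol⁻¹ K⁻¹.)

ΔG = 10.9 kJ/mol

Q = [T]³·[AB]³ / ([L]²·[DE]²·[PQ]³) = (0.601)³·(0.00355)³ / ((1.61)²·(5.68×10⁻⁵)²·(0.0164)³) = 2.63×10⁵
ΔG = RT ln(Q/Keq) = (8.314 J mol⁻¹ K⁻¹)(1000 K) × ln(2.63×10⁵/70900)
   = (8.314 kJ/mol)(1.311) = 10.9 kJ/mol
ΔG > 0, so the forward reaction is non-spontaneous (proceeds in reverse).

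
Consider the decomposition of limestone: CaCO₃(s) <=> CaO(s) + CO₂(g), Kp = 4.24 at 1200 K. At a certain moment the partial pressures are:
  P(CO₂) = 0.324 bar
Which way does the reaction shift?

(CaCO₃, CaO are pure solids — omitted from Qp.)
Qp = P(CO₂) = 0.324
Qp = 0.324 < Kp = 4.24, so the forward reaction proceeds.

forward (toward products)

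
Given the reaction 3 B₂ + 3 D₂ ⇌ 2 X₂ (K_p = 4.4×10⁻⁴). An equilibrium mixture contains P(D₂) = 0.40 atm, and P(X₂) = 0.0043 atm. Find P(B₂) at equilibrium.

P(B₂) = 0.87 atm

At equilibrium, K_p = P(X₂)² / (P(B₂)³·P(D₂)³) = 4.4×10⁻⁴.
(0.0043)² / ((P(B₂))³·(0.40)³) = 4.4×10⁻⁴
P(B₂)³ = 0.657 ⇒ P(B₂) = 0.87 atm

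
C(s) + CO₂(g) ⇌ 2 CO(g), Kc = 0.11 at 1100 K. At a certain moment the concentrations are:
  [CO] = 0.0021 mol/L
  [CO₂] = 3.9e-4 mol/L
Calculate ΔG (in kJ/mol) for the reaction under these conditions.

ΔG = -20.8 kJ/mol

(C is a pure solid — omitted from Qc.)
Qc = [CO]² / [CO₂] = (0.0021)² / (3.9e-4) = 0.0113
ΔG = RT ln(Qc/Kc) = (8.314 J mol⁻¹ K⁻¹)(1100 K) × ln(0.0113/0.11)
   = (9.145 kJ/mol)(-2.276) = -20.8 kJ/mol
ΔG < 0, so the forward reaction is spontaneous (proceeds forward).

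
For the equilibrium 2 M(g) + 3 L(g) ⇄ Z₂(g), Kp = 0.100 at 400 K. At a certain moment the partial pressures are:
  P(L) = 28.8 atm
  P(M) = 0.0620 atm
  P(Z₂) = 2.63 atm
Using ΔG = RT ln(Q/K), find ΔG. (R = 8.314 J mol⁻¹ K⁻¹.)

Qp = P(Z₂) / (P(M)²·P(L)³) = (2.63) / ((0.0620)²·(28.8)³) = 0.0286
ΔG = RT ln(Qp/Kp) = (8.314 J mol⁻¹ K⁻¹)(400 K) × ln(0.0286/0.100)
   = (3.326 kJ/mol)(-1.252) = -4.16 kJ/mol
ΔG < 0, so the forward reaction is spontaneous (proceeds forward).

ΔG = -4.16 kJ/mol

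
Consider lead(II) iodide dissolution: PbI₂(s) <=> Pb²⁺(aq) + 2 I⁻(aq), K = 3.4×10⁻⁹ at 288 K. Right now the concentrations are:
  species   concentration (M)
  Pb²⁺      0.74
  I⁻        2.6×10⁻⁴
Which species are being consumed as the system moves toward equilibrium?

(PbI₂ is a pure solid — omitted from Q.)
Q = [Pb²⁺]·[I⁻]² = (0.74)·(2.6×10⁻⁴)² = 5.0×10⁻⁸
Q = 5.0×10⁻⁸ > K = 3.4×10⁻⁹: net reverse reaction.

Pb²⁺, I⁻ (products)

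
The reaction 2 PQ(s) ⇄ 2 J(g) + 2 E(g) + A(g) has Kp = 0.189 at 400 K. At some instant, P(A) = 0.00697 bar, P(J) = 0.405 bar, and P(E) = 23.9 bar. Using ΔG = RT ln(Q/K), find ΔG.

ΔG = 4.12 kJ/mol

(PQ is a pure solid — omitted from Qp.)
Qp = P(J)²·P(E)²·P(A) = (0.405)²·(23.9)²·(0.00697) = 0.653
ΔG = RT ln(Qp/Kp) = (8.314 J mol⁻¹ K⁻¹)(400 K) × ln(0.653/0.189)
   = (3.326 kJ/mol)(1.240) = 4.12 kJ/mol
ΔG > 0, so the forward reaction is non-spontaneous (proceeds in reverse).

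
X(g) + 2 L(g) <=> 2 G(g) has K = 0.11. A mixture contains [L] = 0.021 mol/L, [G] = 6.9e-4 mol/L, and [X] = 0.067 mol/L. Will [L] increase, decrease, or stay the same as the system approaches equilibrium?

decrease

Q = [G]² / ([X]·[L]²) = (6.9e-4)² / ((0.067)·(0.021)²) = 0.016
Q = 0.016 < K = 0.11: net forward reaction.
L is a reactant, so it decreases.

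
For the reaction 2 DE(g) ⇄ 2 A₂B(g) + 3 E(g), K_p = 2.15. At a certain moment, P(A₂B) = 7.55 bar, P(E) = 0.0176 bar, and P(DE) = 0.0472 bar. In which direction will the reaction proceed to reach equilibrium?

Q_p = P(A₂B)²·P(E)³ / P(DE)² = (7.55)²·(0.0176)³ / (0.0472)² = 0.139
Q_p = 0.139 < K_p = 2.15, so the forward reaction proceeds.

toward products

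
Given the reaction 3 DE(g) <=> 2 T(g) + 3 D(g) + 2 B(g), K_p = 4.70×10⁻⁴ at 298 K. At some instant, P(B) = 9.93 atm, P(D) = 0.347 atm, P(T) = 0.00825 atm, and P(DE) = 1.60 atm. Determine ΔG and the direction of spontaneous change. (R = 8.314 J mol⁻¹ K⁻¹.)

ΔG = -4.77 kJ/mol; the forward reaction is spontaneous

Q_p = P(T)²·P(D)³·P(B)² / P(DE)³ = (0.00825)²·(0.347)³·(9.93)² / (1.60)³ = 6.85×10⁻⁵
ΔG = RT ln(Q_p/K_p) = (8.314 J mol⁻¹ K⁻¹)(298 K) × ln(6.85×10⁻⁵/4.70×10⁻⁴)
   = (2.478 kJ/mol)(-1.926) = -4.77 kJ/mol
ΔG < 0, so the forward reaction is spontaneous (proceeds forward).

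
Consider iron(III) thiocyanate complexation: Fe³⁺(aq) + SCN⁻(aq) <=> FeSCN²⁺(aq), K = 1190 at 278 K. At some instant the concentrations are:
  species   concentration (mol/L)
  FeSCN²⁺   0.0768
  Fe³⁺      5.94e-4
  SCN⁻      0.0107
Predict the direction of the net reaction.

in the reverse direction

Q = [FeSCN²⁺] / ([Fe³⁺]·[SCN⁻]) = (0.0768) / ((5.94e-4)·(0.0107)) = 12100
Q = 12100 > K = 1190, so the reverse reaction proceeds.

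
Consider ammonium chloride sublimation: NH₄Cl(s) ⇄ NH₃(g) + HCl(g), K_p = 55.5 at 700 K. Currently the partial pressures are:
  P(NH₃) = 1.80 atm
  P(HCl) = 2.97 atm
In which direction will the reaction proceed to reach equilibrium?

(NH₄Cl is a pure solid — omitted from Q_p.)
Q_p = P(NH₃)·P(HCl) = (1.80)·(2.97) = 5.35
Q_p = 5.35 < K_p = 55.5, so the forward reaction proceeds.

forward (toward products)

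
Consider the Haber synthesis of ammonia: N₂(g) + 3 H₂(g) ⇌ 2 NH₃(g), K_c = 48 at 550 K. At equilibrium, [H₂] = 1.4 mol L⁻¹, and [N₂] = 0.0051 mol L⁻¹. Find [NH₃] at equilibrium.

At equilibrium, K_c = [NH₃]² / ([N₂]·[H₂]³) = 48.
([NH₃])² / ((0.0051)·(1.4)³) = 48
[NH₃]² = 0.672 ⇒ [NH₃] = 0.82 mol L⁻¹

[NH₃] = 0.82 mol L⁻¹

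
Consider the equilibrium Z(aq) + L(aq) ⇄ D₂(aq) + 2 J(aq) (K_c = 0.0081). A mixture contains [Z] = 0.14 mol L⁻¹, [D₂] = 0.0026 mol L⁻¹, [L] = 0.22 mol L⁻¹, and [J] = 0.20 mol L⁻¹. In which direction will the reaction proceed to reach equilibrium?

in the forward direction

Q_c = [D₂]·[J]² / ([Z]·[L]) = (0.0026)·(0.20)² / ((0.14)·(0.22)) = 0.0034
Q_c = 0.0034 < K_c = 0.0081, so the forward reaction proceeds.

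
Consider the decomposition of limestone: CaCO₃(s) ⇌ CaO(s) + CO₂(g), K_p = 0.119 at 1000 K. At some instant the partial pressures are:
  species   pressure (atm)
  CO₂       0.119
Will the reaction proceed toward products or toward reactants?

(CaCO₃, CaO are pure solids — omitted from Q_p.)
Q_p = P(CO₂) = 0.119
Q_p = 0.119 = K_p, so the system is already at equilibrium.

no net change (already at equilibrium)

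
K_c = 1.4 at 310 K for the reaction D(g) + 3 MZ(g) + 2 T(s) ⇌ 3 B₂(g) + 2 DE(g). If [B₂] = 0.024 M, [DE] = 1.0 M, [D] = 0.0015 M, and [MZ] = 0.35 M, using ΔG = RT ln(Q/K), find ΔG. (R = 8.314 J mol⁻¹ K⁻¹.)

(T is a pure solid — omitted from Q_c.)
Q_c = [B₂]³·[DE]² / ([D]·[MZ]³) = (0.024)³·(1.0)² / ((0.0015)·(0.35)³) = 0.215
ΔG = RT ln(Q_c/K_c) = (8.314 J mol⁻¹ K⁻¹)(310 K) × ln(0.215/1.4)
   = (2.577 kJ/mol)(-1.874) = -4.83 kJ/mol
ΔG < 0, so the forward reaction is spontaneous (proceeds forward).

ΔG = -4.83 kJ/mol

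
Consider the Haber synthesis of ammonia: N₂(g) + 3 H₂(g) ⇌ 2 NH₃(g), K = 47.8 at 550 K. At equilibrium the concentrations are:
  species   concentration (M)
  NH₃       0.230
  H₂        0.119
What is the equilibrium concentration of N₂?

[N₂] = 0.657 M

At equilibrium, K = [NH₃]² / ([N₂]·[H₂]³) = 47.8.
(0.230)² / (([N₂])·(0.119)³) = 47.8
[N₂] = 0.657 M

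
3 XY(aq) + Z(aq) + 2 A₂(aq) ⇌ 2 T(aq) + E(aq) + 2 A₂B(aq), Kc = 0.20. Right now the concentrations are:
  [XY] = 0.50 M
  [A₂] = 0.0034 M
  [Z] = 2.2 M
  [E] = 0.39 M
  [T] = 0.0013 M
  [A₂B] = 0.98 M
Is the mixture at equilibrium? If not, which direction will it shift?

yes, at equilibrium

Qc = [T]²·[E]·[A₂B]² / ([XY]³·[Z]·[A₂]²) = (0.0013)²·(0.39)·(0.98)² / ((0.50)³·(2.2)·(0.0034)²) = 0.20
Qc = 0.20 = Kc; the system is at equilibrium.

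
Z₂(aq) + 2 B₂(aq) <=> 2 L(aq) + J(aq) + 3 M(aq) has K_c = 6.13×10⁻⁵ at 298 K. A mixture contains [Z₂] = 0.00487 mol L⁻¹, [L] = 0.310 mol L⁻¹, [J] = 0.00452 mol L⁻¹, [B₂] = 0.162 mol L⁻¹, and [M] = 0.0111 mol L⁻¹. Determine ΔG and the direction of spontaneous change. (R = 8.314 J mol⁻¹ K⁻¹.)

ΔG = -6.39 kJ/mol; the forward reaction is spontaneous

Q_c = [L]²·[J]·[M]³ / ([Z₂]·[B₂]²) = (0.310)²·(0.00452)·(0.0111)³ / ((0.00487)·(0.162)²) = 4.65×10⁻⁶
ΔG = RT ln(Q_c/K_c) = (8.314 J mol⁻¹ K⁻¹)(298 K) × ln(4.65×10⁻⁶/6.13×10⁻⁵)
   = (2.478 kJ/mol)(-2.579) = -6.39 kJ/mol
ΔG < 0, so the forward reaction is spontaneous (proceeds forward).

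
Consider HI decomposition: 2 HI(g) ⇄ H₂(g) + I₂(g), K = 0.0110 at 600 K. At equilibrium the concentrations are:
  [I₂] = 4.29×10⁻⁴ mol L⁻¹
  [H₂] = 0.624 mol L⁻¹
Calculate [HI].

At equilibrium, K = [H₂]·[I₂] / [HI]² = 0.0110.
(0.624)·(4.29×10⁻⁴) / ([HI])² = 0.0110
[HI]² = 0.0243 ⇒ [HI] = 0.156 mol L⁻¹

[HI] = 0.156 mol L⁻¹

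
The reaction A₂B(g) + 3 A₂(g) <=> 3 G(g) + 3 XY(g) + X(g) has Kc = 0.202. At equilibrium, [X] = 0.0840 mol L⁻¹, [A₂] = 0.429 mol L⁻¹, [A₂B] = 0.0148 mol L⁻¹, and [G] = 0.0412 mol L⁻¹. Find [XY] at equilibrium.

[XY] = 3.43 mol L⁻¹

At equilibrium, Kc = [G]³·[XY]³·[X] / ([A₂B]·[A₂]³) = 0.202.
(0.0412)³·([XY])³·(0.0840) / ((0.0148)·(0.429)³) = 0.202
[XY]³ = 40.2 ⇒ [XY] = 3.43 mol L⁻¹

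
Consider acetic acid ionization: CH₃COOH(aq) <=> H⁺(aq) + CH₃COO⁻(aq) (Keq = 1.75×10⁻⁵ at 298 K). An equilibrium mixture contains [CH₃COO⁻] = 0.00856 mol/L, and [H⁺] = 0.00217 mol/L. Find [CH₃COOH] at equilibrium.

At equilibrium, Keq = [H⁺]·[CH₃COO⁻] / [CH₃COOH] = 1.75×10⁻⁵.
(0.00217)·(0.00856) / ([CH₃COOH]) = 1.75×10⁻⁵
[CH₃COOH] = 1.06 mol/L

[CH₃COOH] = 1.06 mol/L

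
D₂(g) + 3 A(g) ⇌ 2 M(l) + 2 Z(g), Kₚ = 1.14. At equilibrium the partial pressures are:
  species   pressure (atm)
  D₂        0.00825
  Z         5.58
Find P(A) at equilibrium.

P(A) = 14.9 atm

(M is a pure liquid — omitted from Kₚ.)
At equilibrium, Kₚ = P(Z)² / (P(D₂)·P(A)³) = 1.14.
(5.58)² / ((0.00825)·(P(A))³) = 1.14
P(A)³ = 3310 ⇒ P(A) = 14.9 atm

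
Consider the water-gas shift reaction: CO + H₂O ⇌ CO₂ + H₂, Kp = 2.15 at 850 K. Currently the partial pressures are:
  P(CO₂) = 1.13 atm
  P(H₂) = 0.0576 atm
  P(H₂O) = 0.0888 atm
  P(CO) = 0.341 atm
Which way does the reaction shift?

at equilibrium

Qp = P(CO₂)·P(H₂) / (P(CO)·P(H₂O)) = (1.13)·(0.0576) / ((0.341)·(0.0888)) = 2.15
Qp = 2.15 = Kp, so the system is already at equilibrium.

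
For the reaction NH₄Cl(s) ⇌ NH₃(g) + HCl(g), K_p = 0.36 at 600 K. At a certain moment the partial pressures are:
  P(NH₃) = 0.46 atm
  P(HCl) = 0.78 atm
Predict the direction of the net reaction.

at equilibrium

(NH₄Cl is a pure solid — omitted from Q_p.)
Q_p = P(NH₃)·P(HCl) = (0.46)·(0.78) = 0.36
Q_p = 0.36 = K_p, so the system is already at equilibrium.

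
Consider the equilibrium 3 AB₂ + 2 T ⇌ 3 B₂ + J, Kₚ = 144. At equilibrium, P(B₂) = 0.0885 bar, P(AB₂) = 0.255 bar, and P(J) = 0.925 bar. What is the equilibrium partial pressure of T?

P(T) = 0.0164 bar

At equilibrium, Kₚ = P(B₂)³·P(J) / (P(AB₂)³·P(T)²) = 144.
(0.0885)³·(0.925) / ((0.255)³·(P(T))²) = 144
P(T)² = 2.69×10⁻⁴ ⇒ P(T) = 0.0164 bar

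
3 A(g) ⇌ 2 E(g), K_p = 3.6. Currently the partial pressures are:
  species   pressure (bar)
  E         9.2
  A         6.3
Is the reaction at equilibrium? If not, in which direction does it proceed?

Q_p = P(E)² / P(A)³ = (9.2)² / (6.3)³ = 0.34
Q_p = 0.34 < K_p = 3.6, so the forward reaction proceeds.

to the right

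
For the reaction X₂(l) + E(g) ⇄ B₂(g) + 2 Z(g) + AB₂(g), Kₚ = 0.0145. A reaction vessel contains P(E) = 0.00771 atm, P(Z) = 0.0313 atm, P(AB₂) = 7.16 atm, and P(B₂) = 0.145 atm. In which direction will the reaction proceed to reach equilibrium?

(X₂ is a pure liquid — omitted from Qₚ.)
Qₚ = P(B₂)·P(Z)²·P(AB₂) / P(E) = (0.145)·(0.0313)²·(7.16) / (0.00771) = 0.132
Qₚ = 0.132 > Kₚ = 0.0145, so the reverse reaction proceeds.

reverse (toward reactants)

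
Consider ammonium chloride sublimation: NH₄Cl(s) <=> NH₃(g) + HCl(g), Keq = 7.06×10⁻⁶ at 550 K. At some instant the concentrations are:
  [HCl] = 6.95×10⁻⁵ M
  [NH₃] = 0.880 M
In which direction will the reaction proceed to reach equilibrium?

to the left

(NH₄Cl is a pure solid — omitted from Q.)
Q = [NH₃]·[HCl] = (0.880)·(6.95×10⁻⁵) = 6.12×10⁻⁵
Q = 6.12×10⁻⁵ > Keq = 7.06×10⁻⁶, so the reverse reaction proceeds.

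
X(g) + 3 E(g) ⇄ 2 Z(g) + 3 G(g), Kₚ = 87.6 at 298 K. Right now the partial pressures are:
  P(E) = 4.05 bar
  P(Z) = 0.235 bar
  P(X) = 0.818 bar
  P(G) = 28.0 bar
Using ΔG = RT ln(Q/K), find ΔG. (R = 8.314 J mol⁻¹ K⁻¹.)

ΔG = -3.39 kJ/mol

Qₚ = P(Z)²·P(G)³ / (P(X)·P(E)³) = (0.235)²·(28.0)³ / ((0.818)·(4.05)³) = 22.3
ΔG = RT ln(Qₚ/Kₚ) = (8.314 J mol⁻¹ K⁻¹)(298 K) × ln(22.3/87.6)
   = (2.478 kJ/mol)(-1.368) = -3.39 kJ/mol
ΔG < 0, so the forward reaction is spontaneous (proceeds forward).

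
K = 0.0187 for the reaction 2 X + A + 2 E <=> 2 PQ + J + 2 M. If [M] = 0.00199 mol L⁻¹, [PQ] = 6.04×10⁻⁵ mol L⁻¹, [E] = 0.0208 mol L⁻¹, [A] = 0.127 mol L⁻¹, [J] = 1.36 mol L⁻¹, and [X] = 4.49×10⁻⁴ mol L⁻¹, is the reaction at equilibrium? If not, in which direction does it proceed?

Q = [PQ]²·[J]·[M]² / ([X]²·[A]·[E]²) = (6.04×10⁻⁵)²·(1.36)·(0.00199)² / ((4.49×10⁻⁴)²·(0.127)·(0.0208)²) = 0.00177
Q = 0.00177 < K = 0.0187, so the forward reaction proceeds.

toward products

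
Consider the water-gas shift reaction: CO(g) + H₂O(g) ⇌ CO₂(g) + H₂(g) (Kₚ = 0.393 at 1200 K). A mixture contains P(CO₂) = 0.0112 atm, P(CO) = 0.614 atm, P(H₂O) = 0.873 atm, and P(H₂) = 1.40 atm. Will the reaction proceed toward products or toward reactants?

toward products

Qₚ = P(CO₂)·P(H₂) / (P(CO)·P(H₂O)) = (0.0112)·(1.40) / ((0.614)·(0.873)) = 0.0293
Qₚ = 0.0293 < Kₚ = 0.393, so the forward reaction proceeds.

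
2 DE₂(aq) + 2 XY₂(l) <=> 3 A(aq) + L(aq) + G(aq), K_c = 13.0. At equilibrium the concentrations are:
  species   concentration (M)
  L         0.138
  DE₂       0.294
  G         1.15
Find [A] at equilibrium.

(XY₂ is a pure liquid — omitted from K_c.)
At equilibrium, K_c = [A]³·[L]·[G] / [DE₂]² = 13.0.
([A])³·(0.138)·(1.15) / (0.294)² = 13.0
[A]³ = 7.08 ⇒ [A] = 1.92 M

[A] = 1.92 M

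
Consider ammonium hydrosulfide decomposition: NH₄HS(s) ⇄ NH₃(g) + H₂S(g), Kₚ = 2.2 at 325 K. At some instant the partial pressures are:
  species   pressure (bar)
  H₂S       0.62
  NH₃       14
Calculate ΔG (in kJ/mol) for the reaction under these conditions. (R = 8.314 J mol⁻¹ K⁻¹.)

ΔG = 3.71 kJ/mol

(NH₄HS is a pure solid — omitted from Qₚ.)
Qₚ = P(NH₃)·P(H₂S) = (14)·(0.62) = 8.68
ΔG = RT ln(Qₚ/Kₚ) = (8.314 J mol⁻¹ K⁻¹)(325 K) × ln(8.68/2.2)
   = (2.702 kJ/mol)(1.373) = 3.71 kJ/mol
ΔG > 0, so the forward reaction is non-spontaneous (proceeds in reverse).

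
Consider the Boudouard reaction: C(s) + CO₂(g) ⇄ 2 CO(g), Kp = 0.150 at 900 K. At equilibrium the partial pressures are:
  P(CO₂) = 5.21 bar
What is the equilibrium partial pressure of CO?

(C is a pure solid — omitted from Kp.)
At equilibrium, Kp = P(CO)² / P(CO₂) = 0.150.
(P(CO))² / (5.21) = 0.150
P(CO)² = 0.782 ⇒ P(CO) = 0.884 bar

P(CO) = 0.884 bar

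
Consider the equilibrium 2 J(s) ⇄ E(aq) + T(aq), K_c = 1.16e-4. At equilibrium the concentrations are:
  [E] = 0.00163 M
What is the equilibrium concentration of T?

(J is a pure solid — omitted from K_c.)
At equilibrium, K_c = [E]·[T] = 1.16e-4.
(0.00163)·([T]) = 1.16e-4
[T] = 0.0712 M

[T] = 0.0712 M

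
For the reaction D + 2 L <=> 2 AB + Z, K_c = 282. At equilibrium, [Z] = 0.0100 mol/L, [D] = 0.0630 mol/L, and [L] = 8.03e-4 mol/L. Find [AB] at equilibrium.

At equilibrium, K_c = [AB]²·[Z] / ([D]·[L]²) = 282.
([AB])²·(0.0100) / ((0.0630)·(8.03e-4)²) = 282
[AB]² = 0.00115 ⇒ [AB] = 0.0338 mol/L

[AB] = 0.0338 mol/L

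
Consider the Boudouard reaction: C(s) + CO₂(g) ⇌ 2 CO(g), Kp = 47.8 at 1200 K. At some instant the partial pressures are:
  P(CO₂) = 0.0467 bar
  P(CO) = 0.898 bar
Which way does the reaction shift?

in the forward direction

(C is a pure solid — omitted from Qp.)
Qp = P(CO)² / P(CO₂) = (0.898)² / (0.0467) = 17.3
Qp = 17.3 < Kp = 47.8, so the forward reaction proceeds.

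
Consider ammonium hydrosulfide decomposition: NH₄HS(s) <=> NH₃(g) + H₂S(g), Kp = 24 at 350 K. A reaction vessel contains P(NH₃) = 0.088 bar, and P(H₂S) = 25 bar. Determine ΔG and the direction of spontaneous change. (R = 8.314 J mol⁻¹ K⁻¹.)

ΔG = -6.95 kJ/mol; the forward reaction is spontaneous

(NH₄HS is a pure solid — omitted from Qp.)
Qp = P(NH₃)·P(H₂S) = (0.088)·(25) = 2.20
ΔG = RT ln(Qp/Kp) = (8.314 J mol⁻¹ K⁻¹)(350 K) × ln(2.20/24)
   = (2.910 kJ/mol)(-2.390) = -6.95 kJ/mol
ΔG < 0, so the forward reaction is spontaneous (proceeds forward).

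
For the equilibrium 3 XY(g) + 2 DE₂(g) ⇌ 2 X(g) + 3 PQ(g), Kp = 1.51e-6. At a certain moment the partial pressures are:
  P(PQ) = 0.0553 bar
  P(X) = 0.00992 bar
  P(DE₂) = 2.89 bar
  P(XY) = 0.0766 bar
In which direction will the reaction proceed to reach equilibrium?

reverse (toward reactants)

Qp = P(X)²·P(PQ)³ / (P(XY)³·P(DE₂)²) = (0.00992)²·(0.0553)³ / ((0.0766)³·(2.89)²) = 4.43e-6
Qp = 4.43e-6 > Kp = 1.51e-6, so the reverse reaction proceeds.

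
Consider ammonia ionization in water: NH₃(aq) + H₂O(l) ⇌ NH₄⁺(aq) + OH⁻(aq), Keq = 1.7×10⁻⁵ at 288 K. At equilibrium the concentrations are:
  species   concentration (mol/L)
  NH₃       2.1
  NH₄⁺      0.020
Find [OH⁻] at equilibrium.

(H₂O is a pure liquid — omitted from Keq.)
At equilibrium, Keq = [NH₄⁺]·[OH⁻] / [NH₃] = 1.7×10⁻⁵.
(0.020)·([OH⁻]) / (2.1) = 1.7×10⁻⁵
[OH⁻] = 0.00178 = 0.0018 mol/L

[OH⁻] = 0.0018 mol/L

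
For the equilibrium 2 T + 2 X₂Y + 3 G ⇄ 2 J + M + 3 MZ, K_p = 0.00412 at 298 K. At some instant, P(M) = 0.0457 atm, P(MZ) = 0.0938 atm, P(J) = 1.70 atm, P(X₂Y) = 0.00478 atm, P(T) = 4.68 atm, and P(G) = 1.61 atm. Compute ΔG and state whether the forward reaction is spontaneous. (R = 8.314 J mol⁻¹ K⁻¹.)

Q_p = P(J)²·P(M)·P(MZ)³ / (P(T)²·P(X₂Y)²·P(G)³) = (1.70)²·(0.0457)·(0.0938)³ / ((4.68)²·(0.00478)²·(1.61)³) = 0.0522
ΔG = RT ln(Q_p/K_p) = (8.314 J mol⁻¹ K⁻¹)(298 K) × ln(0.0522/0.00412)
   = (2.478 kJ/mol)(2.539) = 6.29 kJ/mol
ΔG > 0, so the forward reaction is non-spontaneous (proceeds in reverse).

ΔG = 6.29 kJ/mol; the forward reaction is non-spontaneous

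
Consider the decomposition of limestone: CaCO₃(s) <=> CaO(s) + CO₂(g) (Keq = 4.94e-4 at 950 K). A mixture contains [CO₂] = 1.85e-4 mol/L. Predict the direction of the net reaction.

to the right

(CaCO₃, CaO are pure solids — omitted from Q.)
Q = [CO₂] = 1.85e-4
Q = 1.85e-4 < Keq = 4.94e-4, so the forward reaction proceeds.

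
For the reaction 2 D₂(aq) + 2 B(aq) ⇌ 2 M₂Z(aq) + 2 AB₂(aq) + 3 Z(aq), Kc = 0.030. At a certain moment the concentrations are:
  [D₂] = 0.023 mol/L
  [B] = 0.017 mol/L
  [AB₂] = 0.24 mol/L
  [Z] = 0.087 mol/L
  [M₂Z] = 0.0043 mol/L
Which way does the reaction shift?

toward products

Qc = [M₂Z]²·[AB₂]²·[Z]³ / ([D₂]²·[B]²) = (0.0043)²·(0.24)²·(0.087)³ / ((0.023)²·(0.017)²) = 0.0046
Qc = 0.0046 < Kc = 0.030, so the forward reaction proceeds.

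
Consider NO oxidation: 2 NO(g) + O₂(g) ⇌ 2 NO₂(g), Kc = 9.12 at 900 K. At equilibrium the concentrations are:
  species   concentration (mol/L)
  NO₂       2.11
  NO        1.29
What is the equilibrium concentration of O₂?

[O₂] = 0.293 mol/L

At equilibrium, Kc = [NO₂]² / ([NO]²·[O₂]) = 9.12.
(2.11)² / ((1.29)²·([O₂])) = 9.12
[O₂] = 0.293 mol/L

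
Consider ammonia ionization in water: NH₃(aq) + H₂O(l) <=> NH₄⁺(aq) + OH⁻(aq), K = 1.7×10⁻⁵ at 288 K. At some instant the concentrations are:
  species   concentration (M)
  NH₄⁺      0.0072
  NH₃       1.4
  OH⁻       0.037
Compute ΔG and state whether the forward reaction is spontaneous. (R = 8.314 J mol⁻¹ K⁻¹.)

(H₂O is a pure liquid — omitted from Q.)
Q = [NH₄⁺]·[OH⁻] / [NH₃] = (0.0072)·(0.037) / (1.4) = 1.90×10⁻⁴
ΔG = RT ln(Q/K) = (8.314 J mol⁻¹ K⁻¹)(288 K) × ln(1.90×10⁻⁴/1.7×10⁻⁵)
   = (2.394 kJ/mol)(2.414) = 5.78 kJ/mol
ΔG > 0, so the forward reaction is non-spontaneous (proceeds in reverse).

ΔG = 5.78 kJ/mol; the forward reaction is non-spontaneous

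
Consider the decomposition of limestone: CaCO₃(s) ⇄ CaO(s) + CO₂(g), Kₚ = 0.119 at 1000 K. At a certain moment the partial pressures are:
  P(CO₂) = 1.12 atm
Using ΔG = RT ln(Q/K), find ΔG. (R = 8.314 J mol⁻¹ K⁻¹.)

ΔG = 18.6 kJ/mol

(CaCO₃, CaO are pure solids — omitted from Qₚ.)
Qₚ = P(CO₂) = 1.12
ΔG = RT ln(Qₚ/Kₚ) = (8.314 J mol⁻¹ K⁻¹)(1000 K) × ln(1.12/0.119)
   = (8.314 kJ/mol)(2.242) = 18.6 kJ/mol
ΔG > 0, so the forward reaction is non-spontaneous (proceeds in reverse).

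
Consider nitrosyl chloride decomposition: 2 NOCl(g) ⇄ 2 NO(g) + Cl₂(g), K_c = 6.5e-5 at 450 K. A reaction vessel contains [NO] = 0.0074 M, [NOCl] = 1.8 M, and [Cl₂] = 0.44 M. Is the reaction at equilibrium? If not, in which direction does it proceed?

Q_c = [NO]²·[Cl₂] / [NOCl]² = (0.0074)²·(0.44) / (1.8)² = 7.4e-6
Q_c = 7.4e-6 < K_c = 6.5e-5, so the forward reaction proceeds.

toward products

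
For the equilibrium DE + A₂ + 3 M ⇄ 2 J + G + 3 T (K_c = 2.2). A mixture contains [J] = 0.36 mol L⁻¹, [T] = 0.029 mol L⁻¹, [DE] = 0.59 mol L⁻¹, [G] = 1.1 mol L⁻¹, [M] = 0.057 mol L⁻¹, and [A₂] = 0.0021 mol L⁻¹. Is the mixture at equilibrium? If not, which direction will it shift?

no; Q > K, reaction proceeds in reverse

Q_c = [J]²·[G]·[T]³ / ([DE]·[A₂]·[M]³) = (0.36)²·(1.1)·(0.029)³ / ((0.59)·(0.0021)·(0.057)³) = 15
Q_c = 15 > K_c = 2.2: net reverse reaction.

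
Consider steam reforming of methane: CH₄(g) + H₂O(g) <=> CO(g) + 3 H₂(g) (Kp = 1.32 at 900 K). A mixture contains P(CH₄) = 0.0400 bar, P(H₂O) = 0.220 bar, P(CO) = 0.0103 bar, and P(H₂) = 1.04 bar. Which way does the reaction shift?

Qp = P(CO)·P(H₂)³ / (P(CH₄)·P(H₂O)) = (0.0103)·(1.04)³ / ((0.0400)·(0.220)) = 1.32
Qp = 1.32 = Kp, so the system is already at equilibrium.

neither direction; the system is at equilibrium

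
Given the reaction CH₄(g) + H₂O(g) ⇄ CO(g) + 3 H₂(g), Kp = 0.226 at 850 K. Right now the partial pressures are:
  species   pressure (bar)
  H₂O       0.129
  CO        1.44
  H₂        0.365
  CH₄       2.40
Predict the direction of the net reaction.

neither direction; the system is at equilibrium

Qp = P(CO)·P(H₂)³ / (P(CH₄)·P(H₂O)) = (1.44)·(0.365)³ / ((2.40)·(0.129)) = 0.226
Qp = 0.226 = Kp, so the system is already at equilibrium.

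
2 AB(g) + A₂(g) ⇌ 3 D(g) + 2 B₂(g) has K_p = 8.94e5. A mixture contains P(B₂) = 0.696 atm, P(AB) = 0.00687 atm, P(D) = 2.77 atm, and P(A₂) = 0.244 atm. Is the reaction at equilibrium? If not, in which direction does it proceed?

Q_p = P(D)³·P(B₂)² / (P(AB)²·P(A₂)) = (2.77)³·(0.696)² / ((0.00687)²·(0.244)) = 8.94e5
Q_p = 8.94e5 = K_p, so the system is already at equilibrium.

neither direction; the system is at equilibrium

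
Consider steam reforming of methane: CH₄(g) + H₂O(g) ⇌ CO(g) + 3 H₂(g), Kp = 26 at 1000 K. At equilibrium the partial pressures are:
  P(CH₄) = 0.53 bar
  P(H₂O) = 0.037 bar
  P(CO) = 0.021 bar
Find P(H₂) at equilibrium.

P(H₂) = 2.9 bar

At equilibrium, Kp = P(CO)·P(H₂)³ / (P(CH₄)·P(H₂O)) = 26.
(0.021)·(P(H₂))³ / ((0.53)·(0.037)) = 26
P(H₂)³ = 24.3 ⇒ P(H₂) = 2.9 bar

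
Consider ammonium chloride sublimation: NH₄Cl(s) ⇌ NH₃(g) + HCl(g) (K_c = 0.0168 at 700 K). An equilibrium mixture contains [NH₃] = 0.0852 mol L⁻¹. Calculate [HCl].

[HCl] = 0.197 mol L⁻¹

(NH₄Cl is a pure solid — omitted from K_c.)
At equilibrium, K_c = [NH₃]·[HCl] = 0.0168.
(0.0852)·([HCl]) = 0.0168
[HCl] = 0.197 mol L⁻¹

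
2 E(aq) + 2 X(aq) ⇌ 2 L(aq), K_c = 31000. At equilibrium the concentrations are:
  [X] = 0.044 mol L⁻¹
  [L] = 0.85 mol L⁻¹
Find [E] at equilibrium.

[E] = 0.11 mol L⁻¹

At equilibrium, K_c = [L]² / ([E]²·[X]²) = 31000.
(0.85)² / (([E])²·(0.044)²) = 31000
[E]² = 0.0120 ⇒ [E] = 0.11 mol L⁻¹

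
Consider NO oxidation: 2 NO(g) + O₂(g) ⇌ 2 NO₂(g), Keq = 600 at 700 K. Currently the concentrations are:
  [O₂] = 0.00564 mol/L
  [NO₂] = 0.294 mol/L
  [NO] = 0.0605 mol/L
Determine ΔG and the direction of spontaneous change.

ΔG = 11.3 kJ/mol; the forward reaction is non-spontaneous

Q = [NO₂]² / ([NO]²·[O₂]) = (0.294)² / ((0.0605)²·(0.00564)) = 4190
ΔG = RT ln(Q/Keq) = (8.314 J mol⁻¹ K⁻¹)(700 K) × ln(4190/600)
   = (5.820 kJ/mol)(1.944) = 11.3 kJ/mol
ΔG > 0, so the forward reaction is non-spontaneous (proceeds in reverse).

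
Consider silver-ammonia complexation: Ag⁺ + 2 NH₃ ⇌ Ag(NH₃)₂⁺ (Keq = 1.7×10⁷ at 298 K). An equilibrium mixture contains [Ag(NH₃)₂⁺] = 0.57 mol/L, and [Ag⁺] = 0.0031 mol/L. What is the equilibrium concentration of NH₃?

At equilibrium, Keq = [Ag(NH₃)₂⁺] / ([Ag⁺]·[NH₃]²) = 1.7×10⁷.
(0.57) / ((0.0031)·([NH₃])²) = 1.7×10⁷
[NH₃]² = 1.08×10⁻⁵ ⇒ [NH₃] = 0.0033 mol/L

[NH₃] = 0.0033 mol/L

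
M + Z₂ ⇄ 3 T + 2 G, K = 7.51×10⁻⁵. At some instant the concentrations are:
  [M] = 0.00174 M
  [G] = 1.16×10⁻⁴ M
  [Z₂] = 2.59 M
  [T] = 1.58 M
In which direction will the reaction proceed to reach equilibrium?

Q = [T]³·[G]² / ([M]·[Z₂]) = (1.58)³·(1.16×10⁻⁴)² / ((0.00174)·(2.59)) = 1.18×10⁻⁵
Q = 1.18×10⁻⁵ < K = 7.51×10⁻⁵, so the forward reaction proceeds.

in the forward direction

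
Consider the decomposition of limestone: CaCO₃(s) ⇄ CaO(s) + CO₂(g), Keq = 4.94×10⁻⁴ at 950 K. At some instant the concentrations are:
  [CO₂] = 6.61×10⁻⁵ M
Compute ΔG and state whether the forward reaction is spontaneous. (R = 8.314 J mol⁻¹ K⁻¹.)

ΔG = -15.9 kJ/mol; the forward reaction is spontaneous

(CaCO₃, CaO are pure solids — omitted from Q.)
Q = [CO₂] = 6.61×10⁻⁵
ΔG = RT ln(Q/Keq) = (8.314 J mol⁻¹ K⁻¹)(950 K) × ln(6.61×10⁻⁵/4.94×10⁻⁴)
   = (7.898 kJ/mol)(-2.011) = -15.9 kJ/mol
ΔG < 0, so the forward reaction is spontaneous (proceeds forward).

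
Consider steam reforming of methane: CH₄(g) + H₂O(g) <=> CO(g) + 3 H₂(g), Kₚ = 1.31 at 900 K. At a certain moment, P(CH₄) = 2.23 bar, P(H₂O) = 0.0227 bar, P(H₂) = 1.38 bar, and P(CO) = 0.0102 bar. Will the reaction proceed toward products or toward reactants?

to the right

Qₚ = P(CO)·P(H₂)³ / (P(CH₄)·P(H₂O)) = (0.0102)·(1.38)³ / ((2.23)·(0.0227)) = 0.530
Qₚ = 0.530 < Kₚ = 1.31, so the forward reaction proceeds.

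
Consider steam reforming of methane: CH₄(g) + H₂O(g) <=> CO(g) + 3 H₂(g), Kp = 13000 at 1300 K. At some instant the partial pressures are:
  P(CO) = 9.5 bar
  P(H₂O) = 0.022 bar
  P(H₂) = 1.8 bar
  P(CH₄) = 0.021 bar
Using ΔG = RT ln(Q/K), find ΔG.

Qp = P(CO)·P(H₂)³ / (P(CH₄)·P(H₂O)) = (9.5)·(1.8)³ / ((0.021)·(0.022)) = 1.20×10⁵
ΔG = RT ln(Qp/Kp) = (8.314 J mol⁻¹ K⁻¹)(1300 K) × ln(1.20×10⁵/13000)
   = (10.81 kJ/mol)(2.223) = 24.0 kJ/mol
ΔG > 0, so the forward reaction is non-spontaneous (proceeds in reverse).

ΔG = 24.0 kJ/mol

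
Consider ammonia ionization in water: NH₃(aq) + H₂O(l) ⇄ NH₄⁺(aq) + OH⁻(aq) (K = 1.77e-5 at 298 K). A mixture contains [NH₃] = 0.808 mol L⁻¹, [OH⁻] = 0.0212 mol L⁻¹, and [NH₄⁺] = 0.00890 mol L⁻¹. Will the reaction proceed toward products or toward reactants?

reverse (toward reactants)

(H₂O is a pure liquid — omitted from Q.)
Q = [NH₄⁺]·[OH⁻] / [NH₃] = (0.00890)·(0.0212) / (0.808) = 2.34e-4
Q = 2.34e-4 > K = 1.77e-5, so the reverse reaction proceeds.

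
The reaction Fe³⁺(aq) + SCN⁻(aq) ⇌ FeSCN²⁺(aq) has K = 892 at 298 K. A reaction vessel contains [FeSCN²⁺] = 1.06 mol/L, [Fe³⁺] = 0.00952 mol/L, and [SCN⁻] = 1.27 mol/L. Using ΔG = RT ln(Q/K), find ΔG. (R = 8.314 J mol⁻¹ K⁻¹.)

Q = [FeSCN²⁺] / ([Fe³⁺]·[SCN⁻]) = (1.06) / ((0.00952)·(1.27)) = 87.7
ΔG = RT ln(Q/K) = (8.314 J mol⁻¹ K⁻¹)(298 K) × ln(87.7/892)
   = (2.478 kJ/mol)(-2.320) = -5.75 kJ/mol
ΔG < 0, so the forward reaction is spontaneous (proceeds forward).

ΔG = -5.75 kJ/mol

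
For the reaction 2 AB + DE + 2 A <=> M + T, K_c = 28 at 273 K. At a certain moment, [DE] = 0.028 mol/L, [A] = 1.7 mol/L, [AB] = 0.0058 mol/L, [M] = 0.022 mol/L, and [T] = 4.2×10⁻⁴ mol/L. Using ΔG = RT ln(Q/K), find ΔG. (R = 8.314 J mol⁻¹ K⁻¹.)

ΔG = -4.79 kJ/mol

Q_c = [M]·[T] / ([AB]²·[DE]·[A]²) = (0.022)·(4.2×10⁻⁴) / ((0.0058)²·(0.028)·(1.7)²) = 3.39
ΔG = RT ln(Q_c/K_c) = (8.314 J mol⁻¹ K⁻¹)(273 K) × ln(3.39/28)
   = (2.270 kJ/mol)(-2.111) = -4.79 kJ/mol
ΔG < 0, so the forward reaction is spontaneous (proceeds forward).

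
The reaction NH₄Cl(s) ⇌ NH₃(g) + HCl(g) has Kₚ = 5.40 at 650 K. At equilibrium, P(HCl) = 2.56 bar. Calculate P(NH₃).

P(NH₃) = 2.11 bar

(NH₄Cl is a pure solid — omitted from Kₚ.)
At equilibrium, Kₚ = P(NH₃)·P(HCl) = 5.40.
(P(NH₃))·(2.56) = 5.40
P(NH₃) = 2.11 bar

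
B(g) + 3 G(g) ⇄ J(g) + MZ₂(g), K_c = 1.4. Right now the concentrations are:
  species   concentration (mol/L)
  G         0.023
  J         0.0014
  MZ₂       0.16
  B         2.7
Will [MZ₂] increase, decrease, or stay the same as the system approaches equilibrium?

Q_c = [J]·[MZ₂] / ([B]·[G]³) = (0.0014)·(0.16) / ((2.7)·(0.023)³) = 6.8
Q_c = 6.8 > K_c = 1.4: net reverse reaction.
MZ₂ is a product, so it decreases.

decrease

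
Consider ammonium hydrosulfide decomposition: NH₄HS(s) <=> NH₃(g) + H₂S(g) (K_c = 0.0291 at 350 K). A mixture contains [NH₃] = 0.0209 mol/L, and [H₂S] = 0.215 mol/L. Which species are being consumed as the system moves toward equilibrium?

NH₄HS (reactants)

(NH₄HS is a pure solid — omitted from Q_c.)
Q_c = [NH₃]·[H₂S] = (0.0209)·(0.215) = 0.00449
Q_c = 0.00449 < K_c = 0.0291: net forward reaction.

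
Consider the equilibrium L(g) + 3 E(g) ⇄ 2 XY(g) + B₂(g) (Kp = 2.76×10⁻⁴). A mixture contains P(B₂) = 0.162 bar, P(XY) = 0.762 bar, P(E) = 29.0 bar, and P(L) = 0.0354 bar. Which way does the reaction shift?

Qp = P(XY)²·P(B₂) / (P(L)·P(E)³) = (0.762)²·(0.162) / ((0.0354)·(29.0)³) = 1.09×10⁻⁴
Qp = 1.09×10⁻⁴ < Kp = 2.76×10⁻⁴, so the forward reaction proceeds.

forward (toward products)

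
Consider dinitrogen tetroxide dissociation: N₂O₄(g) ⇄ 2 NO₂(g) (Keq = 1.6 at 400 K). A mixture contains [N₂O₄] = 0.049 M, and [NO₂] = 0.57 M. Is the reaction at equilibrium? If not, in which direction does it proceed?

in the reverse direction

Q = [NO₂]² / [N₂O₄] = (0.57)² / (0.049) = 6.6
Q = 6.6 > Keq = 1.6, so the reverse reaction proceeds.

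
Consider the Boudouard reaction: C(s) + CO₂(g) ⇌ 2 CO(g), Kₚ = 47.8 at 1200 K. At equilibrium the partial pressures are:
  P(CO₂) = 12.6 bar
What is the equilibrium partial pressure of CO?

P(CO) = 24.5 bar

(C is a pure solid — omitted from Kₚ.)
At equilibrium, Kₚ = P(CO)² / P(CO₂) = 47.8.
(P(CO))² / (12.6) = 47.8
P(CO)² = 602 ⇒ P(CO) = 24.5 bar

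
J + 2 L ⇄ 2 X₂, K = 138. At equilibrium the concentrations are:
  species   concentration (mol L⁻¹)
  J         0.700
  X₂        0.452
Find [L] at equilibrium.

[L] = 0.0460 mol L⁻¹

At equilibrium, K = [X₂]² / ([J]·[L]²) = 138.
(0.452)² / ((0.700)·([L])²) = 138
[L]² = 0.00211 ⇒ [L] = 0.0460 mol L⁻¹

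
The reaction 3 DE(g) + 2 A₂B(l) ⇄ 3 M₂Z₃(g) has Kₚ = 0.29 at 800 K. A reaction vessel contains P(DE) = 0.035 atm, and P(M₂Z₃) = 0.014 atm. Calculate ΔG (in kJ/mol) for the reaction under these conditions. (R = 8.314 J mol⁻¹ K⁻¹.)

ΔG = -10.0 kJ/mol

(A₂B is a pure liquid — omitted from Qₚ.)
Qₚ = P(M₂Z₃)³ / P(DE)³ = (0.014)³ / (0.035)³ = 0.0640
ΔG = RT ln(Qₚ/Kₚ) = (8.314 J mol⁻¹ K⁻¹)(800 K) × ln(0.0640/0.29)
   = (6.651 kJ/mol)(-1.511) = -10.0 kJ/mol
ΔG < 0, so the forward reaction is spontaneous (proceeds forward).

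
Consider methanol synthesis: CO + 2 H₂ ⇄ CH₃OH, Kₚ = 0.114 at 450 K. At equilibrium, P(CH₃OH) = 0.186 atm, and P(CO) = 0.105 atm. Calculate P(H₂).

At equilibrium, Kₚ = P(CH₃OH) / (P(CO)·P(H₂)²) = 0.114.
(0.186) / ((0.105)·(P(H₂))²) = 0.114
P(H₂)² = 15.5 ⇒ P(H₂) = 3.94 atm

P(H₂) = 3.94 atm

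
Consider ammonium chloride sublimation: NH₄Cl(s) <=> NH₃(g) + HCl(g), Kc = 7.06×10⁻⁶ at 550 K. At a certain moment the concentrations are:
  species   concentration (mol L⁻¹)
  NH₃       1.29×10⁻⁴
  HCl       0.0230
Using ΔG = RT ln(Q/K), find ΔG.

ΔG = -3.96 kJ/mol

(NH₄Cl is a pure solid — omitted from Qc.)
Qc = [NH₃]·[HCl] = (1.29×10⁻⁴)·(0.0230) = 2.97×10⁻⁶
ΔG = RT ln(Qc/Kc) = (8.314 J mol⁻¹ K⁻¹)(550 K) × ln(2.97×10⁻⁶/7.06×10⁻⁶)
   = (4.573 kJ/mol)(-0.8659) = -3.96 kJ/mol
ΔG < 0, so the forward reaction is spontaneous (proceeds forward).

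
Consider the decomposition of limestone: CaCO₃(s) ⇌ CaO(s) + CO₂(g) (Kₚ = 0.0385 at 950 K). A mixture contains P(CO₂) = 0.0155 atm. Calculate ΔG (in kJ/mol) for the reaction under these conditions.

(CaCO₃, CaO are pure solids — omitted from Qₚ.)
Qₚ = P(CO₂) = 0.0155
ΔG = RT ln(Qₚ/Kₚ) = (8.314 J mol⁻¹ K⁻¹)(950 K) × ln(0.0155/0.0385)
   = (7.898 kJ/mol)(-0.9098) = -7.19 kJ/mol
ΔG < 0, so the forward reaction is spontaneous (proceeds forward).

ΔG = -7.19 kJ/mol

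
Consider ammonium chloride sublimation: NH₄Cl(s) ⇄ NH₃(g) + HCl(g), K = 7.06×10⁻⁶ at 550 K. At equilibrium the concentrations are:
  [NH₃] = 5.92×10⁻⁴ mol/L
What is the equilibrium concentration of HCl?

(NH₄Cl is a pure solid — omitted from K.)
At equilibrium, K = [NH₃]·[HCl] = 7.06×10⁻⁶.
(5.92×10⁻⁴)·([HCl]) = 7.06×10⁻⁶
[HCl] = 0.0119 mol/L

[HCl] = 0.0119 mol/L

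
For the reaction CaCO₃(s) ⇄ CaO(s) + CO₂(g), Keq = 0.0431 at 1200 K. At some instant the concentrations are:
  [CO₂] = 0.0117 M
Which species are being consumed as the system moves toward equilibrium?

CaCO₃ (reactants)

(CaCO₃, CaO are pure solids — omitted from Q.)
Q = [CO₂] = 0.0117
Q = 0.0117 < Keq = 0.0431: net forward reaction.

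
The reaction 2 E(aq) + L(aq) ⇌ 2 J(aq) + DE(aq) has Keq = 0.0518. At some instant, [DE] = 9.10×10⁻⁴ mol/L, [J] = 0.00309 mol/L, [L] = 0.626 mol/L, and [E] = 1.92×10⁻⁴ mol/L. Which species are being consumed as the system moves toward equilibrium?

J, DE (products)

Q = [J]²·[DE] / ([E]²·[L]) = (0.00309)²·(9.10×10⁻⁴) / ((1.92×10⁻⁴)²·(0.626)) = 0.377
Q = 0.377 > Keq = 0.0518: net reverse reaction.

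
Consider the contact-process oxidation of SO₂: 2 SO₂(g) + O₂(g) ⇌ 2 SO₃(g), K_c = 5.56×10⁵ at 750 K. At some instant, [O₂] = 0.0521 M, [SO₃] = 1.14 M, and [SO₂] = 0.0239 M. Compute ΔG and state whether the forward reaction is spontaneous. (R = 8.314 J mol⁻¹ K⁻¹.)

Q_c = [SO₃]² / ([SO₂]²·[O₂]) = (1.14)² / ((0.0239)²·(0.0521)) = 43700
ΔG = RT ln(Q_c/K_c) = (8.314 J mol⁻¹ K⁻¹)(750 K) × ln(43700/5.56×10⁵)
   = (6.236 kJ/mol)(-2.543) = -15.9 kJ/mol
ΔG < 0, so the forward reaction is spontaneous (proceeds forward).

ΔG = -15.9 kJ/mol; the forward reaction is spontaneous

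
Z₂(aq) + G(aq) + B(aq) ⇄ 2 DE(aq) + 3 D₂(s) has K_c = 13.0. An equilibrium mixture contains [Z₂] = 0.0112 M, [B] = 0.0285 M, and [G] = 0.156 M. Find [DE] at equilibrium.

[DE] = 0.0254 M

(D₂ is a pure solid — omitted from K_c.)
At equilibrium, K_c = [DE]² / ([Z₂]·[G]·[B]) = 13.0.
([DE])² / ((0.0112)·(0.156)·(0.0285)) = 13.0
[DE]² = 6.47e-4 ⇒ [DE] = 0.0254 M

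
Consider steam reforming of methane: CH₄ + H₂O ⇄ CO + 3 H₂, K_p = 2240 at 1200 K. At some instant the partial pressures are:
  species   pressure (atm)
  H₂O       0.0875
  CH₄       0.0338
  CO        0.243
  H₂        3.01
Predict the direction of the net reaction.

no net change (already at equilibrium)

Q_p = P(CO)·P(H₂)³ / (P(CH₄)·P(H₂O)) = (0.243)·(3.01)³ / ((0.0338)·(0.0875)) = 2240
Q_p = 2240 = K_p, so the system is already at equilibrium.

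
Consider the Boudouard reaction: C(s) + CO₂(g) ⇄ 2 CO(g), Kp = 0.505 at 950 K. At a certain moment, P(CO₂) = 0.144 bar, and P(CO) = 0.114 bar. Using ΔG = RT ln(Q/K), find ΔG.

ΔG = -13.6 kJ/mol

(C is a pure solid — omitted from Qp.)
Qp = P(CO)² / P(CO₂) = (0.114)² / (0.144) = 0.0902
ΔG = RT ln(Qp/Kp) = (8.314 J mol⁻¹ K⁻¹)(950 K) × ln(0.0902/0.505)
   = (7.898 kJ/mol)(-1.723) = -13.6 kJ/mol
ΔG < 0, so the forward reaction is spontaneous (proceeds forward).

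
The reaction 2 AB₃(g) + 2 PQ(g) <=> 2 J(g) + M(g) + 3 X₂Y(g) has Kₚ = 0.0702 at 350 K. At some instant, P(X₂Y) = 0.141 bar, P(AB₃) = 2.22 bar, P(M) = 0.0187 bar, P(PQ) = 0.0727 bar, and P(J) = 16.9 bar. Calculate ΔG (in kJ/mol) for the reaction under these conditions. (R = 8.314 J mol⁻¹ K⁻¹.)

ΔG = 6.12 kJ/mol

Qₚ = P(J)²·P(M)·P(X₂Y)³ / (P(AB₃)²·P(PQ)²) = (16.9)²·(0.0187)·(0.141)³ / ((2.22)²·(0.0727)²) = 0.575
ΔG = RT ln(Qₚ/Kₚ) = (8.314 J mol⁻¹ K⁻¹)(350 K) × ln(0.575/0.0702)
   = (2.910 kJ/mol)(2.103) = 6.12 kJ/mol
ΔG > 0, so the forward reaction is non-spontaneous (proceeds in reverse).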